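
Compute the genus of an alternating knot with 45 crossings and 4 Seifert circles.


For alternating knots, g = (c - s + 1)/2.
= (45 - 4 + 1)/2
= 42/2 = 21

21


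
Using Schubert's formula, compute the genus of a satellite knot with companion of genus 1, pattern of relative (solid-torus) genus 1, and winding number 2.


Schubert: g(satellite) = g_rel(pattern) + |winding| * g(companion),
where g_rel(pattern) is the genus of the pattern relative to the solid torus.
= 1 + 2 * 1
= 1 + 2 = 3

3


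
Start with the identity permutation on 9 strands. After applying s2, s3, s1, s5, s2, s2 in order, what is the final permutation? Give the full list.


Starting with identity [1, 2, 3, 4, 5, 6, 7, 8, 9].
Apply generators in sequence:
  After s2: [1, 3, 2, 4, 5, 6, 7, 8, 9]
  After s3: [1, 3, 4, 2, 5, 6, 7, 8, 9]
  After s1: [3, 1, 4, 2, 5, 6, 7, 8, 9]
  After s5: [3, 1, 4, 2, 6, 5, 7, 8, 9]
  After s2: [3, 4, 1, 2, 6, 5, 7, 8, 9]
  After s2: [3, 1, 4, 2, 6, 5, 7, 8, 9]
Final permutation: [3, 1, 4, 2, 6, 5, 7, 8, 9]

[3, 1, 4, 2, 6, 5, 7, 8, 9]


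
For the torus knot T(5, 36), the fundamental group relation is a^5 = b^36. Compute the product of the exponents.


The relation is a^5 = b^36.
Product of exponents = 5 * 36
= 180

180


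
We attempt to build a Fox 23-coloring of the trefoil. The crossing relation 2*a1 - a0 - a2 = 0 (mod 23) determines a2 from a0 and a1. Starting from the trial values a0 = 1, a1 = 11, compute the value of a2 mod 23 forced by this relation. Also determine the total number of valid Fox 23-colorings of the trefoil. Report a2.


Step 1: Apply the given crossing relation 2*a1 - a0 - a2 = 0 (mod 23).
  a2 = 2*a1 - a0 mod 23
  a2 = 2*11 - 1 mod 23
  a2 = 22 - 1 mod 23
  a2 = 21 mod 23 = 21
Step 2: The trefoil has determinant 3.
  Number of Fox p-colorings (p prime) is p^2 if p = 3, else p.
  Since 23 does not divide 3, only trivial (constant) colorings exist.
  (So the trial a0 = 1, a1 = 11 with a0 != a1 does NOT extend to a valid coloring of the whole trefoil: the other two crossing relations require 3*(a1 - a0) = 0 (mod 23), which fails.)
  Total colorings = 23
Step 3: a2 = 21, total Fox 23-colorings = 23

21


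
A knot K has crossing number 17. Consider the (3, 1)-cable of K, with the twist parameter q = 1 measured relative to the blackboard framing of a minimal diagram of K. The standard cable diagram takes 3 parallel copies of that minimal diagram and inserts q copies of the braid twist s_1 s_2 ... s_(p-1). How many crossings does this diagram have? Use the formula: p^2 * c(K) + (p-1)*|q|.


Step 1: Each of the c(K) crossings of the companion diagram becomes p*p = p^2 crossings among the p parallel strands, and each of the |q| twists s_1 s_2 ... s_(p-1) adds (p-1) crossings.
  Crossings = p^2 * c(K) + (p-1)*|q|
Step 2: = 3^2 * 17 + (3-1)*1
Step 3: = 9*17 + 2*1
Step 4: = 153 + 2 = 155

155


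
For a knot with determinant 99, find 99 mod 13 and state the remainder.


Step 1: A knot is p-colorable if and only if p divides its determinant.
Step 2: Compute 99 mod 13.
99 = 7 * 13 + 8
Step 3: 99 mod 13 = 8
Step 4: The knot is 13-colorable: no

8


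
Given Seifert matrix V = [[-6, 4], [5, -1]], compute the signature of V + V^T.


Step 1: V + V^T = [[-12, 9], [9, -2]]
Step 2: trace = -14, det = -57
Step 3: Discriminant = (-14)^2 - 4*(-57) = 424
Step 4: Eigenvalues: 3.29563, -17.2956
Step 5: Signature = (# positive eigenvalues) - (# negative eigenvalues) = 0

0


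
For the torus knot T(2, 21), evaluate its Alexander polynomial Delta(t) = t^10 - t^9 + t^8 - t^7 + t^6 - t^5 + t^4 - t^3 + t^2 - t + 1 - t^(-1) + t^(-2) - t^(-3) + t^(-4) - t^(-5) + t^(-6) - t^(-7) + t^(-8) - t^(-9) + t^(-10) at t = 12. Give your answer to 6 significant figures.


Substituting t = 12 into Delta(t) = t^10 - t^9 + t^8 - t^7 + t^6 - t^5 + t^4 - t^3 + t^2 - t + 1 - t^(-1) + t^(-2) - t^(-3) + t^(-4) - t^(-5) + t^(-6) - t^(-7) + t^(-8) - t^(-9) + t^(-10):
Term values: (61917364224) + (-5159780352) + (429981696) + (-35831808) + (2985984) + (-248832) + (20736) + (-1728) + (144) + (-12) + (1) + (-0.0833333) + (0.00694444) + (-0.000578704) + (4.82253e-05) + (-4.01878e-06) + (3.34898e-07) + (-2.79082e-08) + (2.32568e-09) + (-1.93807e-10) + (1.61506e-11)
Sum = 5.715449005e+10
Rounded to 6 significant figures: 5.71545e+10

5.71545e+10


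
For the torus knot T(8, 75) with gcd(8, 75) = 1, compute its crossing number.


For a torus knot T(p, q) with gcd(p,q)=1,
the crossing number is min(p*(q-1), q*(p-1)).
p*(q-1) = 8*74 = 592
q*(p-1) = 75*7 = 525
min(592, 525) = 525

525


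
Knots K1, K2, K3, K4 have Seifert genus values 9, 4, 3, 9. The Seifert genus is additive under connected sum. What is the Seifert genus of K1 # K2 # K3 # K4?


The Seifert genus is additive under connected sum.
Seifert genus(K1 # K2 # K3 # K4) = (9) + (4) + (3) + (9)
= 25

25


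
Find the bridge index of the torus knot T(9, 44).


The bridge number of T(p,q) is min(p,q).
min(9, 44) = 9

9


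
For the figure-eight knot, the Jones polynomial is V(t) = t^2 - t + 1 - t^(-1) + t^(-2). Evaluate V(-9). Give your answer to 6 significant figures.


Substituting t = -9 into V(t) = t^2 - t + 1 - t^(-1) + t^(-2):
  (+)t^(2) = 81
  (-)t^(1) = 9
  (+)t^(0) = 1
  (-)t^(-1) = 0.111111
  (+)t^(-2) = 0.0123457
Sum = (81) + (9) + (1) + (0.111111) + (0.0123457)
= 91.12345679
Rounded to 6 significant figures: 91.1235

91.1235


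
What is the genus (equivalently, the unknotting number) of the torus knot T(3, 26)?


For a torus knot T(p,q), both the unknotting number and genus equal (p-1)(q-1)/2.
= (3-1)(26-1)/2
= 2*25/2
= 50/2 = 25

25


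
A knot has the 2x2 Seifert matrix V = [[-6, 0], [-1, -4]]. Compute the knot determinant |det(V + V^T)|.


Step 1: Form V + V^T where V = [[-6, 0], [-1, -4]]
  V^T = [[-6, -1], [0, -4]]
  V + V^T = [[-12, -1], [-1, -8]]
Step 2: det(V + V^T) = (-12)*(-8) - (-1)*(-1)
  = 96 - 1 = 95
Step 3: Knot determinant = |det(V + V^T)| = |95| = 95

95


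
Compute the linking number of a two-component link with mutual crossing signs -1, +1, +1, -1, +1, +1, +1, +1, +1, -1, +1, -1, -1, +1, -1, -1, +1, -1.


Step 1: Count positive crossings: 10
Step 2: Count negative crossings: 8
Step 3: Sum of signs = 10 - 8 = 2
Step 4: Linking number = sum/2 = 2/2 = 1

1


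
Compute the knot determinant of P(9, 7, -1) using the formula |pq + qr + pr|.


Step 1: Compute pq + qr + pr.
pq = 9*7 = 63
qr = 7*(-1) = -7
pr = 9*(-1) = -9
pq + qr + pr = 63 + (-7) + (-9) = 47
Step 2: Take absolute value.
det(P(9,7,-1)) = |47| = 47

47


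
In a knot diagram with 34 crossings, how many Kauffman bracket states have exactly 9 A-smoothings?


We choose which 9 of 34 crossings get A-smoothings.
C(34, 9) = 34! / (9! * 25!)
= 52451256

52451256


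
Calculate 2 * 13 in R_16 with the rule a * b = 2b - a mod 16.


2 * 13 = 2*13 - 2 mod 16
= 26 - 2 mod 16
= 24 mod 16 = 8

8


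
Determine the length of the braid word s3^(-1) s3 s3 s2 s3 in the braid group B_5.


The word length counts the number of generators (including inverses).
Listing each generator: s3^(-1), s3, s3, s2, s3
There are 5 generators in this braid word.

5


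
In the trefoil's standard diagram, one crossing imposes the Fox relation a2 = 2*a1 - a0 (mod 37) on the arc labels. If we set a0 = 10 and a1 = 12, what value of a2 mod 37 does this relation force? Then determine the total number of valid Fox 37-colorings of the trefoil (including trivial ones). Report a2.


Step 1: Apply the given crossing relation 2*a1 - a0 - a2 = 0 (mod 37).
  a2 = 2*a1 - a0 mod 37
  a2 = 2*12 - 10 mod 37
  a2 = 24 - 10 mod 37
  a2 = 14 mod 37 = 14
Step 2: The trefoil has determinant 3.
  Number of Fox p-colorings (p prime) is p^2 if p = 3, else p.
  Since 37 does not divide 3, only trivial (constant) colorings exist.
  (So the trial a0 = 10, a1 = 12 with a0 != a1 does NOT extend to a valid coloring of the whole trefoil: the other two crossing relations require 3*(a1 - a0) = 0 (mod 37), which fails.)
  Total colorings = 37
Step 3: a2 = 14, total Fox 37-colorings = 37

14


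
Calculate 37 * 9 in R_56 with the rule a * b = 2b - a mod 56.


37 * 9 = 2*9 - 37 mod 56
= 18 - 37 mod 56
= -19 mod 56 = 37

37


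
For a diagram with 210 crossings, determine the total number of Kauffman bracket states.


Each crossing contributes 2 choices (A-smoothing or B-smoothing).
Total states = 2^210 = 1645504557321206042154969182557350504982735865633579863348609024

1645504557321206042154969182557350504982735865633579863348609024


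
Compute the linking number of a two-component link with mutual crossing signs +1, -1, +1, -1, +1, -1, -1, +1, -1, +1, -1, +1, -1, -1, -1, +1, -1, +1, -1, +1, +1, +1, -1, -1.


Step 1: Count positive crossings: 11
Step 2: Count negative crossings: 13
Step 3: Sum of signs = 11 - 13 = -2
Step 4: Linking number = sum/2 = -2/2 = -1

-1


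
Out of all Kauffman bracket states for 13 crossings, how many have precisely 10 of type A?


We choose which 10 of 13 crossings get A-smoothings.
C(13, 10) = 13! / (10! * 3!)
= 286

286


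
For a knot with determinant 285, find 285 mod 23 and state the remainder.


Step 1: A knot is p-colorable if and only if p divides its determinant.
Step 2: Compute 285 mod 23.
285 = 12 * 23 + 9
Step 3: 285 mod 23 = 9
Step 4: The knot is 23-colorable: no

9


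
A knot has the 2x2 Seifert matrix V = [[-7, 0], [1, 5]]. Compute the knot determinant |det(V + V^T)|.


Step 1: Form V + V^T where V = [[-7, 0], [1, 5]]
  V^T = [[-7, 1], [0, 5]]
  V + V^T = [[-14, 1], [1, 10]]
Step 2: det(V + V^T) = (-14)*10 - 1*1
  = -140 - 1 = -141
Step 3: Knot determinant = |det(V + V^T)| = |-141| = 141

141


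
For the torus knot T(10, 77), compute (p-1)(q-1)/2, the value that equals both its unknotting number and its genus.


For a torus knot T(p,q), both the unknotting number and genus equal (p-1)(q-1)/2.
= (10-1)(77-1)/2
= 9*76/2
= 684/2 = 342

342


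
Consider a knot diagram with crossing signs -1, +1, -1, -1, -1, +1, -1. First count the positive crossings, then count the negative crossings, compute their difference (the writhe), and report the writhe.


Step 1: Count positive crossings (+1).
Positive crossings: 2
Step 2: Count negative crossings (-1).
Negative crossings: 5
Step 3: Writhe = (positive) - (negative)
w = 2 - 5 = -3
Step 4: |w| = 3, and w is negative

-3


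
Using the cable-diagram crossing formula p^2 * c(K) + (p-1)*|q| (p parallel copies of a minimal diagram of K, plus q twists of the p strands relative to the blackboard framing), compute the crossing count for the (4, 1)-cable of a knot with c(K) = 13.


Step 1: Each of the c(K) crossings of the companion diagram becomes p*p = p^2 crossings among the p parallel strands, and each of the |q| twists s_1 s_2 ... s_(p-1) adds (p-1) crossings.
  Crossings = p^2 * c(K) + (p-1)*|q|
Step 2: = 4^2 * 13 + (4-1)*1
Step 3: = 16*13 + 3*1
Step 4: = 208 + 3 = 211

211


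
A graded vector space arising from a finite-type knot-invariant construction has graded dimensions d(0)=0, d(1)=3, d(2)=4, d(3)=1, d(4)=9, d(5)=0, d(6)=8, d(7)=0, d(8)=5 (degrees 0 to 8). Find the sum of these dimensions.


Total dimension = d(0) + d(1) + ... + d(8)
= 0 + 3 + 4 + 1 + 9 + 0 + 8 + 0 + 5
= 30

30


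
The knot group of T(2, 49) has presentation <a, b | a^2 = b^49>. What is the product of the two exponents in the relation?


The relation is a^2 = b^49.
Product of exponents = 2 * 49
= 98

98


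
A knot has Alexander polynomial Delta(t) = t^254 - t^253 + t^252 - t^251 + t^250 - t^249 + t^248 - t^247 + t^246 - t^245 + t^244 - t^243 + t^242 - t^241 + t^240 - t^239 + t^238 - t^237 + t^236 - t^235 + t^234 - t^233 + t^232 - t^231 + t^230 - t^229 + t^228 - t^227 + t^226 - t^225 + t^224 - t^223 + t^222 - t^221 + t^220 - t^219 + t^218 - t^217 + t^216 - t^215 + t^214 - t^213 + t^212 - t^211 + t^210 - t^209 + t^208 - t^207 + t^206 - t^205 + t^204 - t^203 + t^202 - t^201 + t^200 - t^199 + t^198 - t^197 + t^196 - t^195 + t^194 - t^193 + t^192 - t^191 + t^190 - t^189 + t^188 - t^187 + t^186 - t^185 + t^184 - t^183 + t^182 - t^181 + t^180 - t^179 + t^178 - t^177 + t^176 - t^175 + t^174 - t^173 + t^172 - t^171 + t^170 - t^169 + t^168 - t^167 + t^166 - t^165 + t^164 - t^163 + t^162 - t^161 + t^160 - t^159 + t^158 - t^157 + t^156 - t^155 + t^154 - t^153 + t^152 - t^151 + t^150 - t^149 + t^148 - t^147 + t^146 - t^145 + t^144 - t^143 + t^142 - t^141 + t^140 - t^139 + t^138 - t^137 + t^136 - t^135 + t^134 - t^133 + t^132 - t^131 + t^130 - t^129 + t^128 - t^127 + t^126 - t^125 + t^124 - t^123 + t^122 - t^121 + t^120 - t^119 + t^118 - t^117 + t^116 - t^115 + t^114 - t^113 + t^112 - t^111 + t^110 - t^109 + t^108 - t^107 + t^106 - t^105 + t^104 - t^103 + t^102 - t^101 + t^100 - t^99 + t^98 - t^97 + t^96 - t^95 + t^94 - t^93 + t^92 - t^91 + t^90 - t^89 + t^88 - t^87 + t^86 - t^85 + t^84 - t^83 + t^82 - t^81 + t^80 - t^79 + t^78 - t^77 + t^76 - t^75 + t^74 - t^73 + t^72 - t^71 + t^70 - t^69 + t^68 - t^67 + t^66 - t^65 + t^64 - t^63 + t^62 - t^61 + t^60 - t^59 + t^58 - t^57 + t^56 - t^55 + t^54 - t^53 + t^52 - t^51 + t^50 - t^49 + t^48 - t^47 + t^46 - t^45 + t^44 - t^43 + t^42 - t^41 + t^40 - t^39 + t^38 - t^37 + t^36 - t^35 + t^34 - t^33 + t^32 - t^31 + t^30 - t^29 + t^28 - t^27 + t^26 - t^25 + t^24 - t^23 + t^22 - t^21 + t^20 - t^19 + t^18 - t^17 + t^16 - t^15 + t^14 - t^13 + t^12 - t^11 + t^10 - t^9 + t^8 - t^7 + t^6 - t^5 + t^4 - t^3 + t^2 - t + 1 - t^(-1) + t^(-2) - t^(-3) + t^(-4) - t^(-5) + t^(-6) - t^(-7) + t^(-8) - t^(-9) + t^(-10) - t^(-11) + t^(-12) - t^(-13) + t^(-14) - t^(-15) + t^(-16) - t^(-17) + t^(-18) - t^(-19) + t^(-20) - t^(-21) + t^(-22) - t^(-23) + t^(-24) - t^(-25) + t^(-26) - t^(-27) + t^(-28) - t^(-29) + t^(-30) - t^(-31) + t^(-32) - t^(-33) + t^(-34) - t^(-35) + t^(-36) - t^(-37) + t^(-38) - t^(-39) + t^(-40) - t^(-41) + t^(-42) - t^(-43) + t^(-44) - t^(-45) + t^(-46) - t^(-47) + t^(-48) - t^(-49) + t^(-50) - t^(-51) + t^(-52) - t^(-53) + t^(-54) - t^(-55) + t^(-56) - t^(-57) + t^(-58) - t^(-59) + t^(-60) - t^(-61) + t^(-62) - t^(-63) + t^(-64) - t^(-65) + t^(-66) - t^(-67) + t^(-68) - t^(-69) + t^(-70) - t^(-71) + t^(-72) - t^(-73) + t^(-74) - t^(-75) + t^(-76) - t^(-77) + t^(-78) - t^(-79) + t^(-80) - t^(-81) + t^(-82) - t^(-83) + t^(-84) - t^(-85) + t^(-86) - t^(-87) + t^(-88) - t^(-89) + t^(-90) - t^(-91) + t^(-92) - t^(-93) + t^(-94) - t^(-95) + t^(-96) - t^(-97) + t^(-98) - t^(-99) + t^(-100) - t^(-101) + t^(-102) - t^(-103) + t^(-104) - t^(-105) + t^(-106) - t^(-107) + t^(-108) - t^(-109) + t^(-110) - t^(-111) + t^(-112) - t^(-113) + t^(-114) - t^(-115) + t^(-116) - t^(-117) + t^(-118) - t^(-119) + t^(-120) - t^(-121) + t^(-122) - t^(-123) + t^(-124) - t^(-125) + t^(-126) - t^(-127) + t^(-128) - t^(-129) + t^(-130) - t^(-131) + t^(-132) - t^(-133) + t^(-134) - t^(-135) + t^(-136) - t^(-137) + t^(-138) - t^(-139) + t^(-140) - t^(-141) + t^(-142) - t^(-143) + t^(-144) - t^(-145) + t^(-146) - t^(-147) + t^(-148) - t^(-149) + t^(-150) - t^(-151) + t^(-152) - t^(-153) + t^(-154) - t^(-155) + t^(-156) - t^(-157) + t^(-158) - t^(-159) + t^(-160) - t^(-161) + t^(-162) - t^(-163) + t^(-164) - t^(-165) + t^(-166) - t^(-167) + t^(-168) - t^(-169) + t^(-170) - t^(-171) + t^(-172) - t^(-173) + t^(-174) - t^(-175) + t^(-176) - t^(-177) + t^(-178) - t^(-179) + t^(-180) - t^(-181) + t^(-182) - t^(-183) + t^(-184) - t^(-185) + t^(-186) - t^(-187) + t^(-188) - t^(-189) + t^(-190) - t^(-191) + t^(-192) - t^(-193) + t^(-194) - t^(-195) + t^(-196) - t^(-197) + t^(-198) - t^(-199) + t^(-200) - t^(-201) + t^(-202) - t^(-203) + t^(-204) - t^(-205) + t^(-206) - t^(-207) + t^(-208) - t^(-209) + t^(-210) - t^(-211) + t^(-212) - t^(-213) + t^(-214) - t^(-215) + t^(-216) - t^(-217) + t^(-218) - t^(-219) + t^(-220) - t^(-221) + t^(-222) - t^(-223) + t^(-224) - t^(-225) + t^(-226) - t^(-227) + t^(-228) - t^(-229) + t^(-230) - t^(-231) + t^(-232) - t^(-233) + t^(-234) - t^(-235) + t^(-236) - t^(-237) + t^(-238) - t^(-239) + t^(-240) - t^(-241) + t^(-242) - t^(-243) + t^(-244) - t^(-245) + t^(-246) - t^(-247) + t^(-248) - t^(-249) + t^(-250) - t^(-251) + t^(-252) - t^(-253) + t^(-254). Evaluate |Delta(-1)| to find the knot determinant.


Step 1: The polynomial has 509 terms with alternating signs, exponents from 254 down to -254.
Step 2: Substitute t = -1. The i-th term has coefficient (-1)^i and exponent (m-i),
  so its value is (-1)^i * (-1)^(m-i) = (-1)^m = 1 for every i.
Step 3: All 509 terms equal 1, so Delta(-1) = 509 * (1) = 509
Step 4: |Delta(-1)| = 509

509


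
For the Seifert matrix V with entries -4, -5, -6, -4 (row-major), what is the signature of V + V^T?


Step 1: V + V^T = [[-8, -11], [-11, -8]]
Step 2: trace = -16, det = -57
Step 3: Discriminant = (-16)^2 - 4*(-57) = 484
Step 4: Eigenvalues: 3, -19
Step 5: Signature = (# positive eigenvalues) - (# negative eigenvalues) = 0

0


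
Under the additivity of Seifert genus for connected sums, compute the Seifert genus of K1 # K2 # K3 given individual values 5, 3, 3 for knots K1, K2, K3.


The Seifert genus is additive under connected sum.
Seifert genus(K1 # K2 # K3) = (5) + (3) + (3)
= 11

11


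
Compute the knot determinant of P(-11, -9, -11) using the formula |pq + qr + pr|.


Step 1: Compute pq + qr + pr.
pq = (-11)*(-9) = 99
qr = (-9)*(-11) = 99
pr = (-11)*(-11) = 121
pq + qr + pr = 99 + 99 + 121 = 319
Step 2: Take absolute value.
det(P(-11,-9,-11)) = |319| = 319

319


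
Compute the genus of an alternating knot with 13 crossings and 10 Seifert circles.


For alternating knots, g = (c - s + 1)/2.
= (13 - 10 + 1)/2
= 4/2 = 2

2


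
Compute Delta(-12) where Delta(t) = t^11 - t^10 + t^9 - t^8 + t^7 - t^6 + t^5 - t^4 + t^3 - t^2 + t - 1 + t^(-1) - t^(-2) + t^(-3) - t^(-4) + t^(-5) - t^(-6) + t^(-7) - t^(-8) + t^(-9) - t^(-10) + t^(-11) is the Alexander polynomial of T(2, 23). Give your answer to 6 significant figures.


Substituting t = -12 into Delta(t) = t^11 - t^10 + t^9 - t^8 + t^7 - t^6 + t^5 - t^4 + t^3 - t^2 + t - 1 + t^(-1) - t^(-2) + t^(-3) - t^(-4) + t^(-5) - t^(-6) + t^(-7) - t^(-8) + t^(-9) - t^(-10) + t^(-11):
Term values: (-743008370688) + (-61917364224) + (-5159780352) + (-429981696) + (-35831808) + (-2985984) + (-248832) + (-20736) + (-1728) + (-144) + (-12) + (-1) + (-0.0833333) + (-0.00694444) + (-0.000578704) + (-4.82253e-05) + (-4.01878e-06) + (-3.34898e-07) + (-2.79082e-08) + (-2.32568e-09) + (-1.93807e-10) + (-1.61506e-11) + (-1.34588e-12)
Sum = -8.105545862e+11
Rounded to 6 significant figures: -8.10555e+11

-8.10555e+11


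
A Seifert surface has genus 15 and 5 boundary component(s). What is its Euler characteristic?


chi = 2 - 2g - b
= 2 - 2*15 - 5
= 2 - 30 - 5 = -33

-33


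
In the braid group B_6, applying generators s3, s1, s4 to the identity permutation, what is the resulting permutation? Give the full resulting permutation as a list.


Starting with identity [1, 2, 3, 4, 5, 6].
Apply generators in sequence:
  After s3: [1, 2, 4, 3, 5, 6]
  After s1: [2, 1, 4, 3, 5, 6]
  After s4: [2, 1, 4, 5, 3, 6]
Final permutation: [2, 1, 4, 5, 3, 6]

[2, 1, 4, 5, 3, 6]


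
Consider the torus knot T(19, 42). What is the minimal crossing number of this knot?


For a torus knot T(p, q) with gcd(p,q)=1,
the crossing number is min(p*(q-1), q*(p-1)).
p*(q-1) = 19*41 = 779
q*(p-1) = 42*18 = 756
min(779, 756) = 756

756


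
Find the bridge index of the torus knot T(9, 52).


The bridge number of T(p,q) is min(p,q).
min(9, 52) = 9

9


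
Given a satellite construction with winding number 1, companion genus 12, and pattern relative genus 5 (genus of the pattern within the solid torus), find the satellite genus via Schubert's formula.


Schubert: g(satellite) = g_rel(pattern) + |winding| * g(companion),
where g_rel(pattern) is the genus of the pattern relative to the solid torus.
= 5 + 1 * 12
= 5 + 12 = 17

17


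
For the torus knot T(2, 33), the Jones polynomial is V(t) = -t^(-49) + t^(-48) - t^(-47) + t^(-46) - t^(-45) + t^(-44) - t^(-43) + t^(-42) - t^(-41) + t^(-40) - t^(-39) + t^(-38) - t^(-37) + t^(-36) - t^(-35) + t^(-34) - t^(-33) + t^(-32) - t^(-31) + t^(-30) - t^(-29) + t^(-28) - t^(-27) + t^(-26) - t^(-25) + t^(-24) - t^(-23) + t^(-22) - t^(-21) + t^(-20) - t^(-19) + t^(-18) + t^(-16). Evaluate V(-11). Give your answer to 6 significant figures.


Substituting t = -11 into V(t) = -t^(-49) + t^(-48) - t^(-47) + t^(-46) - t^(-45) + t^(-44) - t^(-43) + t^(-42) - t^(-41) + t^(-40) - t^(-39) + t^(-38) - t^(-37) + t^(-36) - t^(-35) + t^(-34) - t^(-33) + t^(-32) - t^(-31) + t^(-30) - t^(-29) + t^(-28) - t^(-27) + t^(-26) - t^(-25) + t^(-24) - t^(-23) + t^(-22) - t^(-21) + t^(-20) - t^(-19) + t^(-18) + t^(-16):
  (-)t^(-49) = 9.37041e-52
  (+)t^(-48) = 1.03074e-50
  (-)t^(-47) = 1.13382e-49
  (+)t^(-46) = 1.2472e-48
  (-)t^(-45) = 1.37192e-47
  (+)t^(-44) = 1.50911e-46
  (-)t^(-43) = 1.66002e-45
  (+)t^(-42) = 1.82603e-44
  (-)t^(-41) = 2.00863e-43
  (+)t^(-40) = 2.20949e-42
  (-)t^(-39) = 2.43044e-41
  (+)t^(-38) = 2.67349e-40
  (-)t^(-37) = 2.94083e-39
  (+)t^(-36) = 3.23492e-38
  (-)t^(-35) = 3.55841e-37
  (+)t^(-34) = 3.91425e-36
  (-)t^(-33) = 4.30568e-35
  (+)t^(-32) = 4.73624e-34
  (-)t^(-31) = 5.20987e-33
  (+)t^(-30) = 5.73086e-32
  (-)t^(-29) = 6.30394e-31
  (+)t^(-28) = 6.93433e-30
  (-)t^(-27) = 7.62777e-29
  (+)t^(-26) = 8.39055e-28
  (-)t^(-25) = 9.2296e-27
  (+)t^(-24) = 1.01526e-25
  (-)t^(-23) = 1.11678e-24
  (+)t^(-22) = 1.22846e-23
  (-)t^(-21) = 1.35131e-22
  (+)t^(-20) = 1.48644e-21
  (-)t^(-19) = 1.63508e-20
  (+)t^(-18) = 1.79859e-19
  (+)t^(-16) = 2.17629e-17
Sum = (9.37041e-52) + (1.03074e-50) + (1.13382e-49) + (1.2472e-48) + (1.37192e-47) + (1.50911e-46) + (1.66002e-45) + (1.82603e-44) + (2.00863e-43) + (2.20949e-42) + (2.43044e-41) + (2.67349e-40) + (2.94083e-39) + (3.23492e-38) + (3.55841e-37) + (3.91425e-36) + (4.30568e-35) + (4.73624e-34) + (5.20987e-33) + (5.73086e-32) + (6.30394e-31) + (6.93433e-30) + (7.62777e-29) + (8.39055e-28) + (9.2296e-27) + (1.01526e-25) + (1.11678e-24) + (1.22846e-23) + (1.35131e-22) + (1.48644e-21) + (1.63508e-20) + (1.79859e-19) + (2.17629e-17)
= 2.196075825e-17
Rounded to 6 significant figures: 2.19608e-17

2.19608e-17


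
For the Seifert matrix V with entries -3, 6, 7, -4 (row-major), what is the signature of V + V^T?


Step 1: V + V^T = [[-6, 13], [13, -8]]
Step 2: trace = -14, det = -121
Step 3: Discriminant = (-14)^2 - 4*(-121) = 680
Step 4: Eigenvalues: 6.0384, -20.0384
Step 5: Signature = (# positive eigenvalues) - (# negative eigenvalues) = 0

0


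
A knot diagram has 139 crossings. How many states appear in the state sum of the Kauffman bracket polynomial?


Each crossing contributes 2 choices (A-smoothing or B-smoothing).
Total states = 2^139 = 696898287454081973172991196020261297061888

696898287454081973172991196020261297061888


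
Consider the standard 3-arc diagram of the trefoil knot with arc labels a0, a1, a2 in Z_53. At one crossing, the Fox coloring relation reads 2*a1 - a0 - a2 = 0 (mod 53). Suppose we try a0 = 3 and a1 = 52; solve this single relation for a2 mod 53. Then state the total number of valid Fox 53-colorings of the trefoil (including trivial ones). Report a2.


Step 1: Apply the given crossing relation 2*a1 - a0 - a2 = 0 (mod 53).
  a2 = 2*a1 - a0 mod 53
  a2 = 2*52 - 3 mod 53
  a2 = 104 - 3 mod 53
  a2 = 101 mod 53 = 48
Step 2: The trefoil has determinant 3.
  Number of Fox p-colorings (p prime) is p^2 if p = 3, else p.
  Since 53 does not divide 3, only trivial (constant) colorings exist.
  (So the trial a0 = 3, a1 = 52 with a0 != a1 does NOT extend to a valid coloring of the whole trefoil: the other two crossing relations require 3*(a1 - a0) = 0 (mod 53), which fails.)
  Total colorings = 53
Step 3: a2 = 48, total Fox 53-colorings = 53

48


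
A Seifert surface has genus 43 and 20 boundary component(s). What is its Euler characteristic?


chi = 2 - 2g - b
= 2 - 2*43 - 20
= 2 - 86 - 20 = -104

-104


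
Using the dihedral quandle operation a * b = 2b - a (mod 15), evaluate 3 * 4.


3 * 4 = 2*4 - 3 mod 15
= 8 - 3 mod 15
= 5 mod 15 = 5

5


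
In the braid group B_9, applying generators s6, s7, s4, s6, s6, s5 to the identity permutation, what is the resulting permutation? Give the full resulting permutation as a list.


Starting with identity [1, 2, 3, 4, 5, 6, 7, 8, 9].
Apply generators in sequence:
  After s6: [1, 2, 3, 4, 5, 7, 6, 8, 9]
  After s7: [1, 2, 3, 4, 5, 7, 8, 6, 9]
  After s4: [1, 2, 3, 5, 4, 7, 8, 6, 9]
  After s6: [1, 2, 3, 5, 4, 8, 7, 6, 9]
  After s6: [1, 2, 3, 5, 4, 7, 8, 6, 9]
  After s5: [1, 2, 3, 5, 7, 4, 8, 6, 9]
Final permutation: [1, 2, 3, 5, 7, 4, 8, 6, 9]

[1, 2, 3, 5, 7, 4, 8, 6, 9]


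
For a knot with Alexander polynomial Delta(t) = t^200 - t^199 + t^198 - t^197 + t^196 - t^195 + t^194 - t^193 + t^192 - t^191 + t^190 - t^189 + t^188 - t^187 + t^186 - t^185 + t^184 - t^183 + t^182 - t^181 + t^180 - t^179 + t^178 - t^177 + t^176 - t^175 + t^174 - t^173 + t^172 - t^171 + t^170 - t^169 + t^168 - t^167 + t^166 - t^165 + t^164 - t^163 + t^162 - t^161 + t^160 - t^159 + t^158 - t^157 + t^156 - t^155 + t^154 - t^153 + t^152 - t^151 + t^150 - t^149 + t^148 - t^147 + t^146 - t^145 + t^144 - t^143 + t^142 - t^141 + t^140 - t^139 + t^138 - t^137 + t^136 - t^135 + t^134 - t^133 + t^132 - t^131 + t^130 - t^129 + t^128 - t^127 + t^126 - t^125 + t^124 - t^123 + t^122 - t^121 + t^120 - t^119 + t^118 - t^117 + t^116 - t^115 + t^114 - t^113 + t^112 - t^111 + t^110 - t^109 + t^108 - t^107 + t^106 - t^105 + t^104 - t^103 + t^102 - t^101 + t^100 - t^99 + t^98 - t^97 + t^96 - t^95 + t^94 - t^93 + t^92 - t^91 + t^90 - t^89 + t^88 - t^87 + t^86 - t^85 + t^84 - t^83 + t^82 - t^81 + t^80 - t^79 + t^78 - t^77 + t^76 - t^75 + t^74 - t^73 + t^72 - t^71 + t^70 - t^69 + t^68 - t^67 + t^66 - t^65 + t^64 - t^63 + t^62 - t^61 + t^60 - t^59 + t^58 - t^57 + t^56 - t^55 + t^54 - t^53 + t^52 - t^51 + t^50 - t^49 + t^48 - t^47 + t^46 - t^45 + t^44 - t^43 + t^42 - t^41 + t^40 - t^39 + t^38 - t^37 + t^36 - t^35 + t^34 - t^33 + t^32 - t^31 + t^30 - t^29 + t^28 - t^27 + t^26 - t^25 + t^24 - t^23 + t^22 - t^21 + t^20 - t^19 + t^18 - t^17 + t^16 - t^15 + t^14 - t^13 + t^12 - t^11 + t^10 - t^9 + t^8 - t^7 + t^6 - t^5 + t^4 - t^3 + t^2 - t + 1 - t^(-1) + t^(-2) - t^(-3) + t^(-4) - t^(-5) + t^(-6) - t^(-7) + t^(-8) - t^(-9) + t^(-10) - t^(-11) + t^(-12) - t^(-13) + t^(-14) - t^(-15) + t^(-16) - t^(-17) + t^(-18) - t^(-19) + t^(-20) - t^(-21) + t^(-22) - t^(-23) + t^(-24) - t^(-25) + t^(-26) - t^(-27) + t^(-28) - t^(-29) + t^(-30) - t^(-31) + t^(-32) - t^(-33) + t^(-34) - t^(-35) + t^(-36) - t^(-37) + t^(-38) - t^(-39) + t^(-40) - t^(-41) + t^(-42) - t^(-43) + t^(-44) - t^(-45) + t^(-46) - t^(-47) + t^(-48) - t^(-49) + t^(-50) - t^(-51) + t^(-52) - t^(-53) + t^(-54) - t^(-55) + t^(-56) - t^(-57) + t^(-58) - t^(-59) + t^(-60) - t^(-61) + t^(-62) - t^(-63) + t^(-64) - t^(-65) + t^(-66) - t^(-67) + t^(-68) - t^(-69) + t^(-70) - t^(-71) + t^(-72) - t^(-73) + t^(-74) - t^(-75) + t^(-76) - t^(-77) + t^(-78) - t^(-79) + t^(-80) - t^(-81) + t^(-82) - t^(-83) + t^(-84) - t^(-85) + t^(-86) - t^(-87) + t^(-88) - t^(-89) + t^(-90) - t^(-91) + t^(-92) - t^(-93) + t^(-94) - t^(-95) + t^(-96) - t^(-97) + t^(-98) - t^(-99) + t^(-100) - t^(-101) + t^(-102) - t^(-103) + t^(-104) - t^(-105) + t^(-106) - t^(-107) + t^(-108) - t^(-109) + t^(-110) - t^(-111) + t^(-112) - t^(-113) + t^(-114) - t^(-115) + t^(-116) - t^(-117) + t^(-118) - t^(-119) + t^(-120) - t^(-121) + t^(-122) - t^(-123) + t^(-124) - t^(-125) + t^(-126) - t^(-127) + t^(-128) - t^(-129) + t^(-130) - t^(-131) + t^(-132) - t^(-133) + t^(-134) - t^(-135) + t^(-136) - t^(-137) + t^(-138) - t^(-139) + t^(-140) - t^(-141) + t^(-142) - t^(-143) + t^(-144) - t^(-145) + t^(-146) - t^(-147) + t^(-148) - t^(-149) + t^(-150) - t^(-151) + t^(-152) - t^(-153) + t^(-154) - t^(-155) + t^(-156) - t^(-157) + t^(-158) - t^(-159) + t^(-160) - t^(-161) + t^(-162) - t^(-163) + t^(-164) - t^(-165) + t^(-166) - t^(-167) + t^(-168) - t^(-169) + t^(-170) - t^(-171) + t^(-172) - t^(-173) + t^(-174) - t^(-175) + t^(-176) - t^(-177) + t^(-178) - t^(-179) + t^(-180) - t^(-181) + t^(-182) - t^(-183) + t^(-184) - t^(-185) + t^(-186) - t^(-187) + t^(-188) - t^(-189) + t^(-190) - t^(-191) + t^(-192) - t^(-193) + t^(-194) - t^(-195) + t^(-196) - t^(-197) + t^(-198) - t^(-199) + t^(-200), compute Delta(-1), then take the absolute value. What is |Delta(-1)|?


Step 1: The polynomial has 401 terms with alternating signs, exponents from 200 down to -200.
Step 2: Substitute t = -1. The i-th term has coefficient (-1)^i and exponent (m-i),
  so its value is (-1)^i * (-1)^(m-i) = (-1)^m = 1 for every i.
Step 3: All 401 terms equal 1, so Delta(-1) = 401 * (1) = 401
Step 4: |Delta(-1)| = 401

401


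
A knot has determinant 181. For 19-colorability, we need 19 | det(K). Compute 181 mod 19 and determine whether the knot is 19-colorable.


Step 1: A knot is p-colorable if and only if p divides its determinant.
Step 2: Compute 181 mod 19.
181 = 9 * 19 + 10
Step 3: 181 mod 19 = 10
Step 4: The knot is 19-colorable: no

10


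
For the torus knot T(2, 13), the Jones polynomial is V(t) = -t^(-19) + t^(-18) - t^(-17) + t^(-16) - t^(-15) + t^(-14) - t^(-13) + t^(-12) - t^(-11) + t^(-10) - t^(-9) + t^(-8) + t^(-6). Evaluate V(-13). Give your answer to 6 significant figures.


Substituting t = -13 into V(t) = -t^(-19) + t^(-18) - t^(-17) + t^(-16) - t^(-15) + t^(-14) - t^(-13) + t^(-12) - t^(-11) + t^(-10) - t^(-9) + t^(-8) + t^(-6):
  (-)t^(-19) = 6.84032e-22
  (+)t^(-18) = 8.89241e-21
  (-)t^(-17) = 1.15601e-19
  (+)t^(-16) = 1.50282e-18
  (-)t^(-15) = 1.95366e-17
  (+)t^(-14) = 2.53976e-16
  (-)t^(-13) = 3.30169e-15
  (+)t^(-12) = 4.2922e-14
  (-)t^(-11) = 5.57986e-13
  (+)t^(-10) = 7.25382e-12
  (-)t^(-9) = 9.42996e-11
  (+)t^(-8) = 1.22589e-09
  (+)t^(-6) = 2.07176e-07
Sum = (6.84032e-22) + (8.89241e-21) + (1.15601e-19) + (1.50282e-18) + (1.95366e-17) + (2.53976e-16) + (3.30169e-15) + (4.2922e-14) + (5.57986e-13) + (7.25382e-12) + (9.42996e-11) + (1.22589e-09) + (2.07176e-07)
= 2.085042637e-07
Rounded to 6 significant figures: 2.08504e-07

2.08504e-07


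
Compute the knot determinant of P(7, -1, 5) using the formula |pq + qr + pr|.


Step 1: Compute pq + qr + pr.
pq = 7*(-1) = -7
qr = (-1)*5 = -5
pr = 7*5 = 35
pq + qr + pr = -7 + (-5) + 35 = 23
Step 2: Take absolute value.
det(P(7,-1,5)) = |23| = 23

23


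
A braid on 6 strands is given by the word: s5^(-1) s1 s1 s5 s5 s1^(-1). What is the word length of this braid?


The word length counts the number of generators (including inverses).
Listing each generator: s5^(-1), s1, s1, s5, s5, s1^(-1)
There are 6 generators in this braid word.

6


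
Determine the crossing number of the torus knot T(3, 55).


For a torus knot T(p, q) with gcd(p,q)=1,
the crossing number is min(p*(q-1), q*(p-1)).
p*(q-1) = 3*54 = 162
q*(p-1) = 55*2 = 110
min(162, 110) = 110

110


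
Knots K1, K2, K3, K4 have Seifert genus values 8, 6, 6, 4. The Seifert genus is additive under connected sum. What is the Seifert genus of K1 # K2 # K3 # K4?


The Seifert genus is additive under connected sum.
Seifert genus(K1 # K2 # K3 # K4) = (8) + (6) + (6) + (4)
= 24

24


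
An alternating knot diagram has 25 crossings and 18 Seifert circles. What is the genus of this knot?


For alternating knots, g = (c - s + 1)/2.
= (25 - 18 + 1)/2
= 8/2 = 4

4


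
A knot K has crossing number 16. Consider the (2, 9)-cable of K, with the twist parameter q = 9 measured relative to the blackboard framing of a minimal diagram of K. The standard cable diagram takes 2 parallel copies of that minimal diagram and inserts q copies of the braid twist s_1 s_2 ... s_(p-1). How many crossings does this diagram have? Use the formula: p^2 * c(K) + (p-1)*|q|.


Step 1: Each of the c(K) crossings of the companion diagram becomes p*p = p^2 crossings among the p parallel strands, and each of the |q| twists s_1 s_2 ... s_(p-1) adds (p-1) crossings.
  Crossings = p^2 * c(K) + (p-1)*|q|
Step 2: = 2^2 * 16 + (2-1)*9
Step 3: = 4*16 + 1*9
Step 4: = 64 + 9 = 73

73


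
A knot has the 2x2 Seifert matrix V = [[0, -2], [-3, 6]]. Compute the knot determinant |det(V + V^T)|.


Step 1: Form V + V^T where V = [[0, -2], [-3, 6]]
  V^T = [[0, -3], [-2, 6]]
  V + V^T = [[0, -5], [-5, 12]]
Step 2: det(V + V^T) = 0*12 - (-5)*(-5)
  = 0 - 25 = -25
Step 3: Knot determinant = |det(V + V^T)| = |-25| = 25

25


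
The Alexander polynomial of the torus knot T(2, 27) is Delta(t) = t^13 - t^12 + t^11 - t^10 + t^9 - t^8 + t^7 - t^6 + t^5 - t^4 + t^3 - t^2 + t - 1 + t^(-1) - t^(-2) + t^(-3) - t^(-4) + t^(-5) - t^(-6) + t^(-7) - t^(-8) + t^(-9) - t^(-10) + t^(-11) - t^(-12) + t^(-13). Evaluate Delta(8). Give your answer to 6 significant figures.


Substituting t = 8 into Delta(t) = t^13 - t^12 + t^11 - t^10 + t^9 - t^8 + t^7 - t^6 + t^5 - t^4 + t^3 - t^2 + t - 1 + t^(-1) - t^(-2) + t^(-3) - t^(-4) + t^(-5) - t^(-6) + t^(-7) - t^(-8) + t^(-9) - t^(-10) + t^(-11) - t^(-12) + t^(-13):
Term values: (549755813888) + (-68719476736) + (8589934592) + (-1073741824) + (134217728) + (-16777216) + (2097152) + (-262144) + (32768) + (-4096) + (512) + (-64) + (8) + (-1) + (0.125) + (-0.015625) + (0.00195312) + (-0.000244141) + (3.05176e-05) + (-3.8147e-06) + (4.76837e-07) + (-5.96046e-08) + (7.45058e-09) + (-9.31323e-10) + (1.16415e-10) + (-1.45519e-11) + (1.81899e-12)
Sum = 4.886718346e+11
Rounded to 6 significant figures: 4.88672e+11

4.88672e+11


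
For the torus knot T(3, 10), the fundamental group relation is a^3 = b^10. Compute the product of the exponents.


The relation is a^3 = b^10.
Product of exponents = 3 * 10
= 30

30


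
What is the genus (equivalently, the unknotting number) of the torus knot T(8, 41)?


For a torus knot T(p,q), both the unknotting number and genus equal (p-1)(q-1)/2.
= (8-1)(41-1)/2
= 7*40/2
= 280/2 = 140

140


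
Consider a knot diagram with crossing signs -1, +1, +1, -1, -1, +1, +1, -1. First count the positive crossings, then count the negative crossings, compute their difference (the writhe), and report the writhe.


Step 1: Count positive crossings (+1).
Positive crossings: 4
Step 2: Count negative crossings (-1).
Negative crossings: 4
Step 3: Writhe = (positive) - (negative)
w = 4 - 4 = 0
Step 4: |w| = 0, and w is zero

0


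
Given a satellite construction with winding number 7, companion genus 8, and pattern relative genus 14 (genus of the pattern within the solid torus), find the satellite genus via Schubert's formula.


Schubert: g(satellite) = g_rel(pattern) + |winding| * g(companion),
where g_rel(pattern) is the genus of the pattern relative to the solid torus.
= 14 + 7 * 8
= 14 + 56 = 70

70


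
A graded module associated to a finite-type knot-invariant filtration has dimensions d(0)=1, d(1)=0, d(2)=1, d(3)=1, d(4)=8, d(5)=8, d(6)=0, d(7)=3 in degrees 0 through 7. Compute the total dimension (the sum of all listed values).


Total dimension = d(0) + d(1) + ... + d(7)
= 1 + 0 + 1 + 1 + 8 + 8 + 0 + 3
= 22

22


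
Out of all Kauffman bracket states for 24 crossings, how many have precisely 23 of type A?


We choose which 23 of 24 crossings get A-smoothings.
C(24, 23) = 24! / (23! * 1!)
= 24

24


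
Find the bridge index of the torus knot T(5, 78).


The bridge number of T(p,q) is min(p,q).
min(5, 78) = 5

5


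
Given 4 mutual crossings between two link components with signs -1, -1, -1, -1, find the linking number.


Step 1: Count positive crossings: 0
Step 2: Count negative crossings: 4
Step 3: Sum of signs = 0 - 4 = -4
Step 4: Linking number = sum/2 = -4/2 = -2

-2


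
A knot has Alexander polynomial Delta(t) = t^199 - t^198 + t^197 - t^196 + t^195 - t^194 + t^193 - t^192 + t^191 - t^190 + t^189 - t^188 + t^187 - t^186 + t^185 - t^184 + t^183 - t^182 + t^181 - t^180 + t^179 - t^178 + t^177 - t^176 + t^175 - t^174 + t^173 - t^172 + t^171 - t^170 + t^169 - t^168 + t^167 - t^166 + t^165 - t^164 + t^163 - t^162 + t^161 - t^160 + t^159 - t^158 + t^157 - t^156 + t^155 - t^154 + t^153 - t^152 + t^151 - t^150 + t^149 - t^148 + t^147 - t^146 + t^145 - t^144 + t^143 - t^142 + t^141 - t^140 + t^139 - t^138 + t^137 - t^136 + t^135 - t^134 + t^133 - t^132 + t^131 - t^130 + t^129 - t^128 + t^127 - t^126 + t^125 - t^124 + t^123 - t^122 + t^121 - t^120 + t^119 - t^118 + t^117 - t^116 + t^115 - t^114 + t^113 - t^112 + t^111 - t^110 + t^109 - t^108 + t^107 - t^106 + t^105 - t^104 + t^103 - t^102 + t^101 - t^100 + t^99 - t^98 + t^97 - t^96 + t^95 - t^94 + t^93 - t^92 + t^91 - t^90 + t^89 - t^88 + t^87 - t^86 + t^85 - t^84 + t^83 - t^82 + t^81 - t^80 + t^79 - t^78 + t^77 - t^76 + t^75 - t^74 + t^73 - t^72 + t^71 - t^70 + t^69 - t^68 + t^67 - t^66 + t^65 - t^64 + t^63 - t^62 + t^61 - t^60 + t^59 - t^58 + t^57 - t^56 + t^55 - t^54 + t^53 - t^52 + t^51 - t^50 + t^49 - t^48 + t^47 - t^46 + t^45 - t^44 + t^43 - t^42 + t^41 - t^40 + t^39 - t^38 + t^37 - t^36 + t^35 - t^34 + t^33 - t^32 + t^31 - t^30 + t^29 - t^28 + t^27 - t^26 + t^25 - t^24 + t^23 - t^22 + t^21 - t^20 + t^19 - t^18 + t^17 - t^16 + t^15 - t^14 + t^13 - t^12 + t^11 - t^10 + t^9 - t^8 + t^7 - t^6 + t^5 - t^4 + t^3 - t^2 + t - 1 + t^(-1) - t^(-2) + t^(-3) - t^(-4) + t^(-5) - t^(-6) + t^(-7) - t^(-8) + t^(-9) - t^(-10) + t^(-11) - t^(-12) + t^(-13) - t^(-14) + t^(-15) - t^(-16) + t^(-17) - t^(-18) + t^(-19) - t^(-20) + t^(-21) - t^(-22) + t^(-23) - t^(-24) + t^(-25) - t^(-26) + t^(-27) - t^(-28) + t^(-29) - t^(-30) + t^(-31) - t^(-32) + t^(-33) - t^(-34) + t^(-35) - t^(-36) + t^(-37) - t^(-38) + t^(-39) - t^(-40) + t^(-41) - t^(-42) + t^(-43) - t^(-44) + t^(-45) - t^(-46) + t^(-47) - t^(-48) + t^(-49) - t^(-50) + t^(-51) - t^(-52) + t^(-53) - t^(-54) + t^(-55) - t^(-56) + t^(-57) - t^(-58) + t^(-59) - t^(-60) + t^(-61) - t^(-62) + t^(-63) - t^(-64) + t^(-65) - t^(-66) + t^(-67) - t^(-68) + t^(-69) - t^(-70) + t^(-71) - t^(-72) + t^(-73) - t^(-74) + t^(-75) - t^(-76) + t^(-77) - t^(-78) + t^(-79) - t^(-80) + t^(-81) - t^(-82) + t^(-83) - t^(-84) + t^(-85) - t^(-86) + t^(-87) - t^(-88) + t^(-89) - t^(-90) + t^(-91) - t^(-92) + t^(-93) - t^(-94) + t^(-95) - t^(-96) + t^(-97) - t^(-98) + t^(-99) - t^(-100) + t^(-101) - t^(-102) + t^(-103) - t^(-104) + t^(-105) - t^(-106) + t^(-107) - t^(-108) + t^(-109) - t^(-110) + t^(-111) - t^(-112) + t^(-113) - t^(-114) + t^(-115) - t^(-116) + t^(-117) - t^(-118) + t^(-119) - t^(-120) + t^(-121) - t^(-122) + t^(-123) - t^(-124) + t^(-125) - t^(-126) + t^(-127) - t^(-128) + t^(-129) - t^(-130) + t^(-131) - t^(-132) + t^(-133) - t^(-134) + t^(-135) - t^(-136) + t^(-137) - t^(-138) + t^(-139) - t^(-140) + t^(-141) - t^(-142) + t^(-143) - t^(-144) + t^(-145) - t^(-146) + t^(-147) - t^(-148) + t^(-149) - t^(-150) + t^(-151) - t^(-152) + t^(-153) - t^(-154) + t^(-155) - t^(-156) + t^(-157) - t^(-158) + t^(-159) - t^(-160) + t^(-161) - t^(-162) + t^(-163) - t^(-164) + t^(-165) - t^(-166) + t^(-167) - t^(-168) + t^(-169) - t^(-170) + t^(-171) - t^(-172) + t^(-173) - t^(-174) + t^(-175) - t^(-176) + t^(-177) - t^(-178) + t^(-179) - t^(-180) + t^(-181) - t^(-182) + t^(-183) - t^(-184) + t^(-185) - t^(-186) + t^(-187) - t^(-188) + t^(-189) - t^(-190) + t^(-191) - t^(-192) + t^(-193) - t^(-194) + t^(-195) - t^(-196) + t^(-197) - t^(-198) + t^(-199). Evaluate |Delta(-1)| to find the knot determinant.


Step 1: The polynomial has 399 terms with alternating signs, exponents from 199 down to -199.
Step 2: Substitute t = -1. The i-th term has coefficient (-1)^i and exponent (m-i),
  so its value is (-1)^i * (-1)^(m-i) = (-1)^m = -1 for every i.
Step 3: All 399 terms equal -1, so Delta(-1) = 399 * (-1) = -399
Step 4: |Delta(-1)| = 399

399


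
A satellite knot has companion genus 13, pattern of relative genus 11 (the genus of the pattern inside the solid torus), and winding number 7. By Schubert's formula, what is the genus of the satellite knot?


Schubert: g(satellite) = g_rel(pattern) + |winding| * g(companion),
where g_rel(pattern) is the genus of the pattern relative to the solid torus.
= 11 + 7 * 13
= 11 + 91 = 102

102


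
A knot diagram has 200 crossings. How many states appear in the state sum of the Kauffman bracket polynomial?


Each crossing contributes 2 choices (A-smoothing or B-smoothing).
Total states = 2^200 = 1606938044258990275541962092341162602522202993782792835301376

1606938044258990275541962092341162602522202993782792835301376


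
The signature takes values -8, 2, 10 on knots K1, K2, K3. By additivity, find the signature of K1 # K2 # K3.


The signature is additive under connected sum.
signature(K1 # K2 # K3) = (-8) + (2) + (10)
= 4

4
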